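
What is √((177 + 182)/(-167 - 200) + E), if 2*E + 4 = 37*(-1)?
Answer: I*√11571510/734 ≈ 4.6345*I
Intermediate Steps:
E = -41/2 (E = -2 + (37*(-1))/2 = -2 + (½)*(-37) = -2 - 37/2 = -41/2 ≈ -20.500)
√((177 + 182)/(-167 - 200) + E) = √((177 + 182)/(-167 - 200) - 41/2) = √(359/(-367) - 41/2) = √(359*(-1/367) - 41/2) = √(-359/367 - 41/2) = √(-15765/734) = I*√11571510/734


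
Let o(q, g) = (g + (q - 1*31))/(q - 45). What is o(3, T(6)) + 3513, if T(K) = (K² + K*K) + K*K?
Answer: 73733/21 ≈ 3511.1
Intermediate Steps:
T(K) = 3*K² (T(K) = (K² + K²) + K² = 2*K² + K² = 3*K²)
o(q, g) = (-31 + g + q)/(-45 + q) (o(q, g) = (g + (q - 31))/(-45 + q) = (g + (-31 + q))/(-45 + q) = (-31 + g + q)/(-45 + q))
o(3, T(6)) + 3513 = (-31 + 3*6² + 3)/(-45 + 3) + 3513 = (-31 + 3*36 + 3)/(-42) + 3513 = -(-31 + 108 + 3)/42 + 3513 = -1/42*80 + 3513 = -40/21 + 3513 = 73733/21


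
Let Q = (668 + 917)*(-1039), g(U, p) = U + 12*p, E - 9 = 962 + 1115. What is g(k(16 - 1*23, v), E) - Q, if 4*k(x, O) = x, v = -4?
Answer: 6687381/4 ≈ 1.6718e+6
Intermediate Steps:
k(x, O) = x/4
E = 2086 (E = 9 + (962 + 1115) = 9 + 2077 = 2086)
Q = -1646815 (Q = 1585*(-1039) = -1646815)
g(k(16 - 1*23, v), E) - Q = ((16 - 1*23)/4 + 12*2086) - 1*(-1646815) = ((16 - 23)/4 + 25032) + 1646815 = ((¼)*(-7) + 25032) + 1646815 = (-7/4 + 25032) + 1646815 = 100121/4 + 1646815 = 6687381/4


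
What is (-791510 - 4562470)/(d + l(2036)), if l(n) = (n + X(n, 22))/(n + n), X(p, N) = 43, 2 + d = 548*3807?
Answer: -21801406560/8495146927 ≈ -2.5663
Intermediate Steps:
d = 2086234 (d = -2 + 548*3807 = -2 + 2086236 = 2086234)
l(n) = (43 + n)/(2*n) (l(n) = (n + 43)/(n + n) = (43 + n)/((2*n)) = (43 + n)*(1/(2*n)) = (43 + n)/(2*n))
(-791510 - 4562470)/(d + l(2036)) = (-791510 - 4562470)/(2086234 + (½)*(43 + 2036)/2036) = -5353980/(2086234 + (½)*(1/2036)*2079) = -5353980/(2086234 + 2079/4072) = -5353980/8495146927/4072 = -5353980*4072/8495146927 = -21801406560/8495146927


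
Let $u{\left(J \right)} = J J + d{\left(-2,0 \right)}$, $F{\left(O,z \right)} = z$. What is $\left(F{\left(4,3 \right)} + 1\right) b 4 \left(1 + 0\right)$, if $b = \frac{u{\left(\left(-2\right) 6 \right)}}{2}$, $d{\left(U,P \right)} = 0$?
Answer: $1152$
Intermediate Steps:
$u{\left(J \right)} = J^{2}$ ($u{\left(J \right)} = J J + 0 = J^{2} + 0 = J^{2}$)
$b = 72$ ($b = \frac{\left(\left(-2\right) 6\right)^{2}}{2} = \left(-12\right)^{2} \cdot \frac{1}{2} = 144 \cdot \frac{1}{2} = 72$)
$\left(F{\left(4,3 \right)} + 1\right) b 4 \left(1 + 0\right) = \left(3 + 1\right) 72 \cdot 4 \left(1 + 0\right) = 4 \cdot 72 \cdot 4 \cdot 1 = 288 \cdot 4 = 1152$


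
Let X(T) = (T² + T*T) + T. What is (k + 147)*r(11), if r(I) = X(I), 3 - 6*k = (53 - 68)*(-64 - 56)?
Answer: -77165/2 ≈ -38583.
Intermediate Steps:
X(T) = T + 2*T² (X(T) = (T² + T²) + T = 2*T² + T = T + 2*T²)
k = -599/2 (k = ½ - (53 - 68)*(-64 - 56)/6 = ½ - (-5)*(-120)/2 = ½ - ⅙*1800 = ½ - 300 = -599/2 ≈ -299.50)
r(I) = I*(1 + 2*I)
(k + 147)*r(11) = (-599/2 + 147)*(11*(1 + 2*11)) = -3355*(1 + 22)/2 = -3355*23/2 = -305/2*253 = -77165/2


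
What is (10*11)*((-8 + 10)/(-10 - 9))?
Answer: -220/19 ≈ -11.579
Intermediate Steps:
(10*11)*((-8 + 10)/(-10 - 9)) = 110*(2/(-19)) = 110*(2*(-1/19)) = 110*(-2/19) = -220/19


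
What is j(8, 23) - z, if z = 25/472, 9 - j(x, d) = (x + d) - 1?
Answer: -9937/472 ≈ -21.053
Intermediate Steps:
j(x, d) = 10 - d - x (j(x, d) = 9 - ((x + d) - 1) = 9 - ((d + x) - 1) = 9 - (-1 + d + x) = 9 + (1 - d - x) = 10 - d - x)
z = 25/472 (z = 25*(1/472) = 25/472 ≈ 0.052966)
j(8, 23) - z = (10 - 1*23 - 1*8) - 1*25/472 = (10 - 23 - 8) - 25/472 = -21 - 25/472 = -9937/472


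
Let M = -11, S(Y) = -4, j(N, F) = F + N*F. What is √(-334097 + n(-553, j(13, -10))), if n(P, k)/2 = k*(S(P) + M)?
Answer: I*√329897 ≈ 574.37*I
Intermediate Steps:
j(N, F) = F + F*N
n(P, k) = -30*k (n(P, k) = 2*(k*(-4 - 11)) = 2*(k*(-15)) = 2*(-15*k) = -30*k)
√(-334097 + n(-553, j(13, -10))) = √(-334097 - (-300)*(1 + 13)) = √(-334097 - (-300)*14) = √(-334097 - 30*(-140)) = √(-334097 + 4200) = √(-329897) = I*√329897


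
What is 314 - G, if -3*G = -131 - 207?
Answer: 604/3 ≈ 201.33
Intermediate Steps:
G = 338/3 (G = -(-131 - 207)/3 = -⅓*(-338) = 338/3 ≈ 112.67)
314 - G = 314 - 1*338/3 = 314 - 338/3 = 604/3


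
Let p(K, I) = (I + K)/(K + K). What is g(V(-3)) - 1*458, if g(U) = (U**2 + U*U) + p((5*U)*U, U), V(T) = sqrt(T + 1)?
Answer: -923/2 - I*sqrt(2)/20 ≈ -461.5 - 0.070711*I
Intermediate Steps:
p(K, I) = (I + K)/(2*K) (p(K, I) = (I + K)/((2*K)) = (I + K)*(1/(2*K)) = (I + K)/(2*K))
V(T) = sqrt(1 + T)
g(U) = 2*U**2 + (U + 5*U**2)/(10*U**2) (g(U) = (U**2 + U*U) + (U + (5*U)*U)/(2*(((5*U)*U))) = (U**2 + U**2) + (U + 5*U**2)/(2*((5*U**2))) = 2*U**2 + (1/(5*U**2))*(U + 5*U**2)/2 = 2*U**2 + (U + 5*U**2)/(10*U**2))
g(V(-3)) - 1*458 = (1 + 5*sqrt(1 - 3) + 20*(sqrt(1 - 3))**3)/(10*(sqrt(1 - 3))) - 1*458 = (1 + 5*sqrt(-2) + 20*(sqrt(-2))**3)/(10*(sqrt(-2))) - 458 = (1 + 5*(I*sqrt(2)) + 20*(I*sqrt(2))**3)/(10*((I*sqrt(2)))) - 458 = (-I*sqrt(2)/2)*(1 + 5*I*sqrt(2) + 20*(-2*I*sqrt(2)))/10 - 458 = (-I*sqrt(2)/2)*(1 + 5*I*sqrt(2) - 40*I*sqrt(2))/10 - 458 = (-I*sqrt(2)/2)*(1 - 35*I*sqrt(2))/10 - 458 = -I*sqrt(2)*(1 - 35*I*sqrt(2))/20 - 458 = -458 - I*sqrt(2)*(1 - 35*I*sqrt(2))/20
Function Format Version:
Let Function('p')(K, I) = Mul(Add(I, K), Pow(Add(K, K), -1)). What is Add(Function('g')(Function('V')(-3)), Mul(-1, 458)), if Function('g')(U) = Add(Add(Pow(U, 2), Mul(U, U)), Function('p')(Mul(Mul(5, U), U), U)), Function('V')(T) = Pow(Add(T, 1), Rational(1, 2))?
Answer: Add(Rational(-923, 2), Mul(Rational(-1, 20), I, Pow(2, Rational(1, 2)))) ≈ Add(-461.50, Mul(-0.070711, I))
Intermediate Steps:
Function('p')(K, I) = Mul(Rational(1, 2), Pow(K, -1), Add(I, K)) (Function('p')(K, I) = Mul(Add(I, K), Pow(Mul(2, K), -1)) = Mul(Add(I, K), Mul(Rational(1, 2), Pow(K, -1))) = Mul(Rational(1, 2), Pow(K, -1), Add(I, K)))
Function('V')(T) = Pow(Add(1, T), Rational(1, 2))
Function('g')(U) = Add(Mul(2, Pow(U, 2)), Mul(Rational(1, 10), Pow(U, -2), Add(U, Mul(5, Pow(U, 2))))) (Function('g')(U) = Add(Add(Pow(U, 2), Mul(U, U)), Mul(Rational(1, 2), Pow(Mul(Mul(5, U), U), -1), Add(U, Mul(Mul(5, U), U)))) = Add(Add(Pow(U, 2), Pow(U, 2)), Mul(Rational(1, 2), Pow(Mul(5, Pow(U, 2)), -1), Add(U, Mul(5, Pow(U, 2))))) = Add(Mul(2, Pow(U, 2)), Mul(Rational(1, 2), Mul(Rational(1, 5), Pow(U, -2)), Add(U, Mul(5, Pow(U, 2))))) = Add(Mul(2, Pow(U, 2)), Mul(Rational(1, 10), Pow(U, -2), Add(U, Mul(5, Pow(U, 2))))))
Add(Function('g')(Function('V')(-3)), Mul(-1, 458)) = Add(Mul(Rational(1, 10), Pow(Pow(Add(1, -3), Rational(1, 2)), -1), Add(1, Mul(5, Pow(Add(1, -3), Rational(1, 2))), Mul(20, Pow(Pow(Add(1, -3), Rational(1, 2)), 3)))), Mul(-1, 458)) = Add(Mul(Rational(1, 10), Pow(Pow(-2, Rational(1, 2)), -1), Add(1, Mul(5, Pow(-2, Rational(1, 2))), Mul(20, Pow(Pow(-2, Rational(1, 2)), 3)))), -458) = Add(Mul(Rational(1, 10), Pow(Mul(I, Pow(2, Rational(1, 2))), -1), Add(1, Mul(5, Mul(I, Pow(2, Rational(1, 2)))), Mul(20, Pow(Mul(I, Pow(2, Rational(1, 2))), 3)))), -458) = Add(Mul(Rational(1, 10), Mul(Rational(-1, 2), I, Pow(2, Rational(1, 2))), Add(1, Mul(5, I, Pow(2, Rational(1, 2))), Mul(20, Mul(-2, I, Pow(2, Rational(1, 2)))))), -458) = Add(Mul(Rational(1, 10), Mul(Rational(-1, 2), I, Pow(2, Rational(1, 2))), Add(1, Mul(5, I, Pow(2, Rational(1, 2))), Mul(-40, I, Pow(2, Rational(1, 2))))), -458) = Add(Mul(Rational(1, 10), Mul(Rational(-1, 2), I, Pow(2, Rational(1, 2))), Add(1, Mul(-35, I, Pow(2, Rational(1, 2))))), -458) = Add(Mul(Rational(-1, 20), I, Pow(2, Rational(1, 2)), Add(1, Mul(-35, I, Pow(2, Rational(1, 2))))), -458) = Add(-458, Mul(Rational(-1, 20), I, Pow(2, Rational(1, 2)), Add(1, Mul(-35, I, Pow(2, Rational(1, 2))))))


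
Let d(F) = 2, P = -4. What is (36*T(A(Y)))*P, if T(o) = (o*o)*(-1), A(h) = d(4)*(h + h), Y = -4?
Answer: 36864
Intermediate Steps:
A(h) = 4*h (A(h) = 2*(h + h) = 2*(2*h) = 4*h)
T(o) = -o² (T(o) = o²*(-1) = -o²)
(36*T(A(Y)))*P = (36*(-(4*(-4))²))*(-4) = (36*(-1*(-16)²))*(-4) = (36*(-1*256))*(-4) = (36*(-256))*(-4) = -9216*(-4) = 36864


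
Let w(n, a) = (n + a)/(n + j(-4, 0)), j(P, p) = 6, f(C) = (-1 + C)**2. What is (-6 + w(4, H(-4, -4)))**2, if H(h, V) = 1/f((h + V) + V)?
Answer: 89548369/2856100 ≈ 31.353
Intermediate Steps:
H(h, V) = (-1 + h + 2*V)**(-2) (H(h, V) = 1/((-1 + ((h + V) + V))**2) = 1/((-1 + ((V + h) + V))**2) = 1/((-1 + (h + 2*V))**2) = 1/((-1 + h + 2*V)**2) = (-1 + h + 2*V)**(-2))
w(n, a) = (a + n)/(6 + n) (w(n, a) = (n + a)/(n + 6) = (a + n)/(6 + n))
(-6 + w(4, H(-4, -4)))**2 = (-6 + ((-1 - 4 + 2*(-4))**(-2) + 4)/(6 + 4))**2 = (-6 + ((-1 - 4 - 8)**(-2) + 4)/10)**2 = (-6 + ((-13)**(-2) + 4)/10)**2 = (-6 + (1/169 + 4)/10)**2 = (-6 + (1/10)*(677/169))**2 = (-6 + 677/1690)**2 = (-9463/1690)**2 = 89548369/2856100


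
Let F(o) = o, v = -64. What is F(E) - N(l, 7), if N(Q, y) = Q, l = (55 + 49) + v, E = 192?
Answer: 152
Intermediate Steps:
l = 40 (l = (55 + 49) - 64 = 104 - 64 = 40)
F(E) - N(l, 7) = 192 - 1*40 = 192 - 40 = 152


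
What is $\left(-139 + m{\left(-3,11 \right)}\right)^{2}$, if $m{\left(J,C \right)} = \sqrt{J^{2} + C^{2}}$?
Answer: $\left(139 - \sqrt{130}\right)^{2} \approx 16281.0$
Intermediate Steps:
$m{\left(J,C \right)} = \sqrt{C^{2} + J^{2}}$
$\left(-139 + m{\left(-3,11 \right)}\right)^{2} = \left(-139 + \sqrt{11^{2} + \left(-3\right)^{2}}\right)^{2} = \left(-139 + \sqrt{121 + 9}\right)^{2} = \left(-139 + \sqrt{130}\right)^{2}$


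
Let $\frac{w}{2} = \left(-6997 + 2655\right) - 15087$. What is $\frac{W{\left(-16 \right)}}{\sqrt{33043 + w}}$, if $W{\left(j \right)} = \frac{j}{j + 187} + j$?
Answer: $\frac{2752 i \sqrt{5815}}{994365} \approx 0.21105 i$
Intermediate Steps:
$W{\left(j \right)} = j + \frac{j}{187 + j}$ ($W{\left(j \right)} = \frac{j}{187 + j} + j = j + \frac{j}{187 + j}$)
$w = -38858$ ($w = 2 \left(\left(-6997 + 2655\right) - 15087\right) = 2 \left(-4342 - 15087\right) = 2 \left(-19429\right) = -38858$)
$\frac{W{\left(-16 \right)}}{\sqrt{33043 + w}} = \frac{\left(-16\right) \frac{1}{187 - 16} \left(188 - 16\right)}{\sqrt{33043 - 38858}} = \frac{\left(-16\right) \frac{1}{171} \cdot 172}{\sqrt{-5815}} = \frac{\left(-16\right) \frac{1}{171} \cdot 172}{i \sqrt{5815}} = - \frac{2752 \left(- \frac{i \sqrt{5815}}{5815}\right)}{171} = \frac{2752 i \sqrt{5815}}{994365}$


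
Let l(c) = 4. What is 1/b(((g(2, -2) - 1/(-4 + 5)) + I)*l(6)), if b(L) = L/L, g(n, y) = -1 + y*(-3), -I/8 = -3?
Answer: 1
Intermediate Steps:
I = 24 (I = -8*(-3) = 24)
g(n, y) = -1 - 3*y
b(L) = 1
1/b(((g(2, -2) - 1/(-4 + 5)) + I)*l(6)) = 1/1 = 1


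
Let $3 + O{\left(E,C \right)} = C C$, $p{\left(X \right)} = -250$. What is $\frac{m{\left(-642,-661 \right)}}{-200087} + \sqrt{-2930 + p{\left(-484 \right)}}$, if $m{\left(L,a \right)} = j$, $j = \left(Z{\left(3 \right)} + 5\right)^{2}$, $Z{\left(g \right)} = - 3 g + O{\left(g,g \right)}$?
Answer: $- \frac{4}{200087} + 2 i \sqrt{795} \approx -1.9991 \cdot 10^{-5} + 56.391 i$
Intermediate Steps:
$O{\left(E,C \right)} = -3 + C^{2}$ ($O{\left(E,C \right)} = -3 + C C = -3 + C^{2}$)
$Z{\left(g \right)} = -3 + g^{2} - 3 g$ ($Z{\left(g \right)} = - 3 g + \left(-3 + g^{2}\right) = -3 + g^{2} - 3 g$)
$j = 4$ ($j = \left(\left(-3 + 3^{2} - 9\right) + 5\right)^{2} = \left(\left(-3 + 9 - 9\right) + 5\right)^{2} = \left(-3 + 5\right)^{2} = 2^{2} = 4$)
$m{\left(L,a \right)} = 4$
$\frac{m{\left(-642,-661 \right)}}{-200087} + \sqrt{-2930 + p{\left(-484 \right)}} = \frac{4}{-200087} + \sqrt{-2930 - 250} = 4 \left(- \frac{1}{200087}\right) + \sqrt{-3180} = - \frac{4}{200087} + 2 i \sqrt{795}$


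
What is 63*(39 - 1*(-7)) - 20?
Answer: 2878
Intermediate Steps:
63*(39 - 1*(-7)) - 20 = 63*(39 + 7) - 20 = 63*46 - 20 = 2898 - 20 = 2878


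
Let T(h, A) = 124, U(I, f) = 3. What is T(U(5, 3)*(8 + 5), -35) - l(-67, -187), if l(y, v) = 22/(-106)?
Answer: 6583/53 ≈ 124.21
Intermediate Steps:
l(y, v) = -11/53 (l(y, v) = 22*(-1/106) = -11/53)
T(U(5, 3)*(8 + 5), -35) - l(-67, -187) = 124 - 1*(-11/53) = 124 + 11/53 = 6583/53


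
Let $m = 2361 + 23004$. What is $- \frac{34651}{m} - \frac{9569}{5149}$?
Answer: $- \frac{22165036}{6873915} \approx -3.2245$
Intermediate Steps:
$m = 25365$
$- \frac{34651}{m} - \frac{9569}{5149} = - \frac{34651}{25365} - \frac{9569}{5149} = - \frac{22165036}{6873915}$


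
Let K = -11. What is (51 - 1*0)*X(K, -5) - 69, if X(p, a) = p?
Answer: -630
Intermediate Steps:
(51 - 1*0)*X(K, -5) - 69 = (51 - 1*0)*(-11) - 69 = (51 + 0)*(-11) - 69 = 51*(-11) - 69 = -561 - 69 = -630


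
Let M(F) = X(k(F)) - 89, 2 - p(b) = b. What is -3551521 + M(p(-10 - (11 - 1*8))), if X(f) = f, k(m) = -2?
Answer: -3551612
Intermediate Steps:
p(b) = 2 - b
M(F) = -91 (M(F) = -2 - 89 = -91)
-3551521 + M(p(-10 - (11 - 1*8))) = -3551521 - 91 = -3551612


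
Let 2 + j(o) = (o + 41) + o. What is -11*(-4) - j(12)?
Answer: -19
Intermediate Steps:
j(o) = 39 + 2*o (j(o) = -2 + ((o + 41) + o) = -2 + ((41 + o) + o) = -2 + (41 + 2*o) = 39 + 2*o)
-11*(-4) - j(12) = -11*(-4) - (39 + 2*12) = 44 - (39 + 24) = 44 - 1*63 = 44 - 63 = -19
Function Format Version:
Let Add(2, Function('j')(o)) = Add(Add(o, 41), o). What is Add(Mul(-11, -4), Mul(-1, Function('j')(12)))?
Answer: -19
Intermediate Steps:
Function('j')(o) = Add(39, Mul(2, o)) (Function('j')(o) = Add(-2, Add(Add(o, 41), o)) = Add(-2, Add(Add(41, o), o)) = Add(-2, Add(41, Mul(2, o))) = Add(39, Mul(2, o)))
Add(Mul(-11, -4), Mul(-1, Function('j')(12))) = Add(Mul(-11, -4), Mul(-1, Add(39, Mul(2, 12)))) = Add(44, Mul(-1, Add(39, 24))) = Add(44, Mul(-1, 63)) = Add(44, -63) = -19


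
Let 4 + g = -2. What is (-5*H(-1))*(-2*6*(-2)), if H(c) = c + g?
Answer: 840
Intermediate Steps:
g = -6 (g = -4 - 2 = -6)
H(c) = -6 + c (H(c) = c - 6 = -6 + c)
(-5*H(-1))*(-2*6*(-2)) = (-5*(-6 - 1))*(-2*6*(-2)) = (-5*(-7))*(-12*(-2)) = 35*24 = 840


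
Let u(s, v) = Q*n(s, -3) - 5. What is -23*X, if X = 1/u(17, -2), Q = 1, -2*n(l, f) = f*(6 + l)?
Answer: -46/59 ≈ -0.77966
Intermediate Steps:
n(l, f) = -f*(6 + l)/2
u(s, v) = 4 + 3*s/2 (u(s, v) = 1*(-½*(-3)*(6 + s)) - 5 = 1*(9 + 3*s/2) - 5 = (9 + 3*s/2) - 5 = 4 + 3*s/2)
X = 2/59 (X = 1/(4 + (3/2)*17) = 1/(4 + 51/2) = 1/(59/2) = 2/59 ≈ 0.033898)
-23*X = -23*2/59 = -46/59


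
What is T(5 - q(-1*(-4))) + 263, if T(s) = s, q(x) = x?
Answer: 264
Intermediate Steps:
T(5 - q(-1*(-4))) + 263 = (5 - (-1)*(-4)) + 263 = (5 - 1*4) + 263 = (5 - 4) + 263 = 1 + 263 = 264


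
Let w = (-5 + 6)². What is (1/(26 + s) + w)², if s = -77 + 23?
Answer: 729/784 ≈ 0.92985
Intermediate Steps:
s = -54
w = 1 (w = 1² = 1)
(1/(26 + s) + w)² = (1/(26 - 54) + 1)² = (1/(-28) + 1)² = (-1/28 + 1)² = (27/28)² = 729/784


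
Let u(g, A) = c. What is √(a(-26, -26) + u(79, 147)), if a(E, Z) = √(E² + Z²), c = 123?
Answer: √(123 + 26*√2) ≈ 12.640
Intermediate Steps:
u(g, A) = 123
√(a(-26, -26) + u(79, 147)) = √(√((-26)² + (-26)²) + 123) = √(√(676 + 676) + 123) = √(√1352 + 123) = √(26*√2 + 123) = √(123 + 26*√2)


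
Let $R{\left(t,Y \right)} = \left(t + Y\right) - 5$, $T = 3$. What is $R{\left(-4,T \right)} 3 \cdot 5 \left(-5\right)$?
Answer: $450$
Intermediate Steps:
$R{\left(t,Y \right)} = -5 + Y + t$ ($R{\left(t,Y \right)} = \left(Y + t\right) - 5 = -5 + Y + t$)
$R{\left(-4,T \right)} 3 \cdot 5 \left(-5\right) = \left(-5 + 3 - 4\right) 3 \cdot 5 \left(-5\right) = \left(-6\right) 15 \left(-5\right) = \left(-90\right) \left(-5\right) = 450$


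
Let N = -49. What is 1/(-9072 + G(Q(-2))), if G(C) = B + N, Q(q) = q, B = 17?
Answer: -1/9104 ≈ -0.00010984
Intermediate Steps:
G(C) = -32 (G(C) = 17 - 49 = -32)
1/(-9072 + G(Q(-2))) = 1/(-9072 - 32) = 1/(-9104) = -1/9104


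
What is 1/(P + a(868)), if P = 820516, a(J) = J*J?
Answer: 1/1573940 ≈ 6.3535e-7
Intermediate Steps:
a(J) = J**2
1/(P + a(868)) = 1/(820516 + 868**2) = 1/(820516 + 753424) = 1/1573940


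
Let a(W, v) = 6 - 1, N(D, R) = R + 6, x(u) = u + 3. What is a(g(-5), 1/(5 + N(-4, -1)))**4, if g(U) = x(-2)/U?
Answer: 625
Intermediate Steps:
x(u) = 3 + u
N(D, R) = 6 + R
g(U) = 1/U (g(U) = (3 - 2)/U = 1/U)
a(W, v) = 5
a(g(-5), 1/(5 + N(-4, -1)))**4 = 5**4 = 625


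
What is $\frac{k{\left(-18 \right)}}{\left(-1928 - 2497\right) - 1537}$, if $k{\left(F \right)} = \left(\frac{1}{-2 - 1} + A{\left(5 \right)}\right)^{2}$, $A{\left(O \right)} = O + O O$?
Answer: $- \frac{7921}{53658} \approx -0.14762$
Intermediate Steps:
$A{\left(O \right)} = O + O^{2}$
$k{\left(F \right)} = \frac{7921}{9}$ ($k{\left(F \right)} = \left(\frac{1}{-2 - 1} + 5 \left(1 + 5\right)\right)^{2} = \left(\frac{1}{-3} + 5 \cdot 6\right)^{2} = \left(- \frac{1}{3} + 30\right)^{2} = \left(\frac{89}{3}\right)^{2} = \frac{7921}{9}$)
$\frac{k{\left(-18 \right)}}{\left(-1928 - 2497\right) - 1537} = \frac{7921}{9 \left(\left(-1928 - 2497\right) - 1537\right)} = \frac{7921}{9 \left(-4425 - 1537\right)} = \frac{7921}{9 \left(-5962\right)} = \frac{7921}{9} \left(- \frac{1}{5962}\right) = - \frac{7921}{53658}$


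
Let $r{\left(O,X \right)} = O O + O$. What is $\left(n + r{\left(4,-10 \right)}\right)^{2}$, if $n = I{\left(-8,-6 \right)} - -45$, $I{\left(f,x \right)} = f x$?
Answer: $12769$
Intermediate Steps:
$r{\left(O,X \right)} = O + O^{2}$ ($r{\left(O,X \right)} = O^{2} + O = O + O^{2}$)
$n = 93$ ($n = \left(-8\right) \left(-6\right) - -45 = 48 + 45 = 93$)
$\left(n + r{\left(4,-10 \right)}\right)^{2} = \left(93 + 4 \left(1 + 4\right)\right)^{2} = \left(93 + 4 \cdot 5\right)^{2} = \left(93 + 20\right)^{2} = 113^{2} = 12769$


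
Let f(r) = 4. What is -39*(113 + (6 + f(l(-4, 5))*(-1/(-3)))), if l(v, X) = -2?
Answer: -4693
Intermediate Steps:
-39*(113 + (6 + f(l(-4, 5))*(-1/(-3)))) = -39*(113 + (6 + 4*(-1/(-3)))) = -39*(113 + (6 + 4*(-1*(-⅓)))) = -39*(113 + (6 + 4*(⅓))) = -39*(113 + (6 + 4/3)) = -39*(113 + 22/3) = -39*361/3 = -4693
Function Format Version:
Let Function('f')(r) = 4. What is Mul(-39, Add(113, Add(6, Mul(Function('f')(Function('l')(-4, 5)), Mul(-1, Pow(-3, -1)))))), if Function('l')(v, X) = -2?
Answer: -4693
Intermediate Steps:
Mul(-39, Add(113, Add(6, Mul(Function('f')(Function('l')(-4, 5)), Mul(-1, Pow(-3, -1)))))) = Mul(-39, Add(113, Add(6, Mul(4, Mul(-1, Pow(-3, -1)))))) = Mul(-39, Add(113, Add(6, Mul(4, Mul(-1, Rational(-1, 3)))))) = Mul(-39, Add(113, Add(6, Mul(4, Rational(1, 3))))) = Mul(-39, Add(113, Add(6, Rational(4, 3)))) = Mul(-39, Add(113, Rational(22, 3))) = Mul(-39, Rational(361, 3)) = -4693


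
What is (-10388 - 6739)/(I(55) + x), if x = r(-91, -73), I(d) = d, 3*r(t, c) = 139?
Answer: -51381/304 ≈ -169.02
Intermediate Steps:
r(t, c) = 139/3 (r(t, c) = (⅓)*139 = 139/3)
x = 139/3 ≈ 46.333
(-10388 - 6739)/(I(55) + x) = (-10388 - 6739)/(55 + 139/3) = -17127/304/3 = -17127*3/304 = -51381/304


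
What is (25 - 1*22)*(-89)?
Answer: -267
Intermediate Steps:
(25 - 1*22)*(-89) = (25 - 22)*(-89) = 3*(-89) = -267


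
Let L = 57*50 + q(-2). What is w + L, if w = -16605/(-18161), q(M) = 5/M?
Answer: 103460105/36322 ≈ 2848.4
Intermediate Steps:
w = 16605/18161 (w = -16605*(-1/18161) = 16605/18161 ≈ 0.91432)
L = 5695/2 (L = 57*50 + 5/(-2) = 2850 + 5*(-½) = 2850 - 5/2 = 5695/2 ≈ 2847.5)
w + L = 16605/18161 + 5695/2 = 103460105/36322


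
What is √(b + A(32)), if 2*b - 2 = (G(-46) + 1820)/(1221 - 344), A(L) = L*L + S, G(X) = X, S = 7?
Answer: √794519027/877 ≈ 32.141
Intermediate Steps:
A(L) = 7 + L² (A(L) = L*L + 7 = L² + 7 = 7 + L²)
b = 1764/877 (b = 1 + ((-46 + 1820)/(1221 - 344))/2 = 1 + (1774/877)/2 = 1 + (1774*(1/877))/2 = 1 + (½)*(1774/877) = 1 + 887/877 = 1764/877 ≈ 2.0114)
√(b + A(32)) = √(1764/877 + (7 + 32²)) = √(1764/877 + (7 + 1024)) = √(1764/877 + 1031) = √(905951/877) = √794519027/877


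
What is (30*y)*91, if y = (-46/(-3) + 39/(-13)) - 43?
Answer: -83720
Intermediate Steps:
y = -92/3 (y = (-46*(-1/3) + 39*(-1/13)) - 43 = (46/3 - 3) - 43 = 37/3 - 43 = -92/3 ≈ -30.667)
(30*y)*91 = (30*(-92/3))*91 = -920*91 = -83720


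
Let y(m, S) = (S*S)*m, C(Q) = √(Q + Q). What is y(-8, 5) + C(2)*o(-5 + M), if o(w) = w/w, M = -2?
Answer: -198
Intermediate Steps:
o(w) = 1
C(Q) = √2*√Q (C(Q) = √(2*Q) = √2*√Q)
y(m, S) = m*S² (y(m, S) = S²*m = m*S²)
y(-8, 5) + C(2)*o(-5 + M) = -8*5² + (√2*√2)*1 = -8*25 + 2*1 = -200 + 2 = -198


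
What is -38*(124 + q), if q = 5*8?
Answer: -6232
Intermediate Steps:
q = 40
-38*(124 + q) = -38*(124 + 40) = -38*164 = -6232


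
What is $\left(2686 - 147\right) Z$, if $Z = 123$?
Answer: $312297$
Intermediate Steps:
$\left(2686 - 147\right) Z = \left(2686 - 147\right) 123 = 2539 \cdot 123 = 312297$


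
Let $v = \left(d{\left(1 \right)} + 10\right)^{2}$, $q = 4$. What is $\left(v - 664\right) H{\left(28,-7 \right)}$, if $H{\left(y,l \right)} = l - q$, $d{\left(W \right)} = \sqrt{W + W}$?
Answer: $6182 - 220 \sqrt{2} \approx 5870.9$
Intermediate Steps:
$d{\left(W \right)} = \sqrt{2} \sqrt{W}$ ($d{\left(W \right)} = \sqrt{2 W} = \sqrt{2} \sqrt{W}$)
$H{\left(y,l \right)} = -4 + l$ ($H{\left(y,l \right)} = l - 4 = -4 + l$)
$v = \left(10 + \sqrt{2}\right)^{2}$ ($v = \left(\sqrt{2} \sqrt{1} + 10\right)^{2} = \left(\sqrt{2} \cdot 1 + 10\right)^{2} = \left(\sqrt{2} + 10\right)^{2} = \left(10 + \sqrt{2}\right)^{2} \approx 130.28$)
$\left(v - 664\right) H{\left(28,-7 \right)} = \left(\left(10 + \sqrt{2}\right)^{2} - 664\right) \left(-4 - 7\right) = \left(-664 + \left(10 + \sqrt{2}\right)^{2}\right) \left(-11\right) = 7304 - 11 \left(10 + \sqrt{2}\right)^{2}$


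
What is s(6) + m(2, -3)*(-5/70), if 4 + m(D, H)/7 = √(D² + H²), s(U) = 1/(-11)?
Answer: 21/11 - √13/2 ≈ 0.10632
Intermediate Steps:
s(U) = -1/11
m(D, H) = -28 + 7*√(D² + H²)
s(6) + m(2, -3)*(-5/70) = -1/11 + (-28 + 7*√(2² + (-3)²))*(-5/70) = -1/11 + (-28 + 7*√(4 + 9))*(-5*1/70) = -1/11 + (-28 + 7*√13)*(-1/14) = -1/11 + (2 - √13/2) = 21/11 - √13/2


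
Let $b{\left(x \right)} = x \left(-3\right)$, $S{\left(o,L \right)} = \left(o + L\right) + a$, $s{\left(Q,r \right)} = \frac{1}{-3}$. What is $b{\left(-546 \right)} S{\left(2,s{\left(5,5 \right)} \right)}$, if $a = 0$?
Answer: $2730$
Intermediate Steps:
$s{\left(Q,r \right)} = - \frac{1}{3}$
$S{\left(o,L \right)} = L + o$ ($S{\left(o,L \right)} = \left(o + L\right) + 0 = \left(L + o\right) + 0 = L + o$)
$b{\left(x \right)} = - 3 x$
$b{\left(-546 \right)} S{\left(2,s{\left(5,5 \right)} \right)} = \left(-3\right) \left(-546\right) \left(- \frac{1}{3} + 2\right) = 1638 \cdot \frac{5}{3} = 2730$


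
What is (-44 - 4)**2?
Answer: 2304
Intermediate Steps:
(-44 - 4)**2 = (-48)**2 = 2304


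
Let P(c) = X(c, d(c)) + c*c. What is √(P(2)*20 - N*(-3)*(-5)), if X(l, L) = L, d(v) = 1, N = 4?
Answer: 2*√10 ≈ 6.3246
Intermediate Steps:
P(c) = 1 + c² (P(c) = 1 + c*c = 1 + c²)
√(P(2)*20 - N*(-3)*(-5)) = √((1 + 2²)*20 - 4*(-3)*(-5)) = √((1 + 4)*20 - (-12)*(-5)) = √(5*20 - 1*60) = √(100 - 60) = √40 = 2*√10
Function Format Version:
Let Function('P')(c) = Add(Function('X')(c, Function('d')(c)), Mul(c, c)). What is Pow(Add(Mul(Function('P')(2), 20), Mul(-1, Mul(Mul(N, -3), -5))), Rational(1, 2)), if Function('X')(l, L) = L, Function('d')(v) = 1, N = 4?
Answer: Mul(2, Pow(10, Rational(1, 2))) ≈ 6.3246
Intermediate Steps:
Function('P')(c) = Add(1, Pow(c, 2)) (Function('P')(c) = Add(1, Mul(c, c)) = Add(1, Pow(c, 2)))
Pow(Add(Mul(Function('P')(2), 20), Mul(-1, Mul(Mul(N, -3), -5))), Rational(1, 2)) = Pow(Add(Mul(Add(1, Pow(2, 2)), 20), Mul(-1, Mul(Mul(4, -3), -5))), Rational(1, 2)) = Pow(Add(Mul(Add(1, 4), 20), Mul(-1, Mul(-12, -5))), Rational(1, 2)) = Pow(Add(Mul(5, 20), Mul(-1, 60)), Rational(1, 2)) = Pow(Add(100, -60), Rational(1, 2)) = Pow(40, Rational(1, 2)) = Mul(2, Pow(10, Rational(1, 2)))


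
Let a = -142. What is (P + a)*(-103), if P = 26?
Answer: 11948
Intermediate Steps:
(P + a)*(-103) = (26 - 142)*(-103) = -116*(-103) = 11948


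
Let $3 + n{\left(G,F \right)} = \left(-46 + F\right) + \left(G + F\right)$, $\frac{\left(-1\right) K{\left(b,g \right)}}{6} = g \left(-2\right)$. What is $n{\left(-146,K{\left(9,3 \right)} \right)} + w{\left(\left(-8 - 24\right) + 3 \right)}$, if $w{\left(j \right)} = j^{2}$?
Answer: $718$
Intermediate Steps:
$K{\left(b,g \right)} = 12 g$ ($K{\left(b,g \right)} = - 6 g \left(-2\right) = - 6 \left(- 2 g\right) = 12 g$)
$n{\left(G,F \right)} = -49 + G + 2 F$ ($n{\left(G,F \right)} = -3 + \left(\left(-46 + F\right) + \left(G + F\right)\right) = -3 + \left(\left(-46 + F\right) + \left(F + G\right)\right) = -3 + \left(-46 + G + 2 F\right) = -49 + G + 2 F$)
$n{\left(-146,K{\left(9,3 \right)} \right)} + w{\left(\left(-8 - 24\right) + 3 \right)} = \left(-49 - 146 + 2 \cdot 12 \cdot 3\right) + \left(\left(-8 - 24\right) + 3\right)^{2} = \left(-49 - 146 + 2 \cdot 36\right) + \left(\left(-8 - 24\right) + 3\right)^{2} = \left(-49 - 146 + 72\right) + \left(-32 + 3\right)^{2} = -123 + \left(-29\right)^{2} = -123 + 841 = 718$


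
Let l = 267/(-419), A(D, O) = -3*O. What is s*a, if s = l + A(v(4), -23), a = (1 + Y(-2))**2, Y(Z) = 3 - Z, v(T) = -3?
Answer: 1031184/419 ≈ 2461.1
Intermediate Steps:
l = -267/419 (l = 267*(-1/419) = -267/419 ≈ -0.63723)
a = 36 (a = (1 + (3 - 1*(-2)))**2 = (1 + (3 + 2))**2 = (1 + 5)**2 = 6**2 = 36)
s = 28644/419 (s = -267/419 - 3*(-23) = -267/419 + 69 = 28644/419 ≈ 68.363)
s*a = (28644/419)*36 = 1031184/419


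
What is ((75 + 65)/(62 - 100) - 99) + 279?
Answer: 3350/19 ≈ 176.32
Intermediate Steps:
((75 + 65)/(62 - 100) - 99) + 279 = (140/(-38) - 99) + 279 = (140*(-1/38) - 99) + 279 = (-70/19 - 99) + 279 = -1951/19 + 279 = 3350/19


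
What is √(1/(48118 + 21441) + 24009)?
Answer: 4*√7260403356493/69559 ≈ 154.95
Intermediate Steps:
√(1/(48118 + 21441) + 24009) = √(1/69559 + 24009) = √(1670042032/69559) = 4*√7260403356493/69559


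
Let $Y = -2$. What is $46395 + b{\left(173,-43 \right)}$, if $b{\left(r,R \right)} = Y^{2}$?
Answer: $46399$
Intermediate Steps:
$b{\left(r,R \right)} = 4$ ($b{\left(r,R \right)} = \left(-2\right)^{2} = 4$)
$46395 + b{\left(173,-43 \right)} = 46395 + 4 = 46399$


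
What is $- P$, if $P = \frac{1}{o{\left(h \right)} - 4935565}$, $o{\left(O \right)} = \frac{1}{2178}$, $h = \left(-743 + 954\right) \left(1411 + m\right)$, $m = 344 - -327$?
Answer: $\frac{2178}{10749660569} \approx 2.0261 \cdot 10^{-7}$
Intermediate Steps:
$m = 671$ ($m = 344 + 327 = 671$)
$h = 439302$ ($h = \left(-743 + 954\right) \left(1411 + 671\right) = 211 \cdot 2082 = 439302$)
$o{\left(O \right)} = \frac{1}{2178}$
$P = - \frac{2178}{10749660569}$ ($P = \frac{1}{\frac{1}{2178} - 4935565} = \frac{1}{- \frac{10749660569}{2178}} = - \frac{2178}{10749660569} \approx -2.0261 \cdot 10^{-7}$)
$- P = \left(-1\right) \left(- \frac{2178}{10749660569}\right) = \frac{2178}{10749660569}$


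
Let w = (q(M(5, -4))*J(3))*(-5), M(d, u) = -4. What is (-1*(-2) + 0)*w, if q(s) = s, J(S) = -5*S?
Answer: -600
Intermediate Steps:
w = -300 (w = -(-20)*3*(-5) = -4*(-15)*(-5) = 60*(-5) = -300)
(-1*(-2) + 0)*w = (-1*(-2) + 0)*(-300) = (2 + 0)*(-300) = 2*(-300) = -600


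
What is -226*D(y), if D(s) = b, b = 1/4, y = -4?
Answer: -113/2 ≈ -56.500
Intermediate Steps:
b = ¼ ≈ 0.25000
D(s) = ¼
-226*D(y) = -226*¼ = -113/2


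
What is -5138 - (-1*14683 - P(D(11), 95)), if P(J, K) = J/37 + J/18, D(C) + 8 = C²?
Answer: 6363185/666 ≈ 9554.3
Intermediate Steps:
D(C) = -8 + C²
P(J, K) = 55*J/666 (P(J, K) = J*(1/37) + J*(1/18) = J/37 + J/18 = 55*J/666)
-5138 - (-1*14683 - P(D(11), 95)) = -5138 - (-1*14683 - 55*(-8 + 11²)/666) = -5138 - (-14683 - 55*(-8 + 121)/666) = -5138 - (-14683 - 55*113/666) = -5138 - (-14683 - 1*6215/666) = -5138 - (-14683 - 6215/666) = -5138 - 1*(-9785093/666) = -5138 + 9785093/666 = 6363185/666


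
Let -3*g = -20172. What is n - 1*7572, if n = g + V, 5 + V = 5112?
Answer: 4259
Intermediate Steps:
V = 5107 (V = -5 + 5112 = 5107)
g = 6724 (g = -⅓*(-20172) = 6724)
n = 11831 (n = 6724 + 5107 = 11831)
n - 1*7572 = 11831 - 1*7572 = 11831 - 7572 = 4259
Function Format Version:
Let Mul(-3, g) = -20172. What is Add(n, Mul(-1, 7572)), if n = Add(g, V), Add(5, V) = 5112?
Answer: 4259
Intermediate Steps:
V = 5107 (V = Add(-5, 5112) = 5107)
g = 6724 (g = Mul(Rational(-1, 3), -20172) = 6724)
n = 11831 (n = Add(6724, 5107) = 11831)
Add(n, Mul(-1, 7572)) = Add(11831, Mul(-1, 7572)) = Add(11831, -7572) = 4259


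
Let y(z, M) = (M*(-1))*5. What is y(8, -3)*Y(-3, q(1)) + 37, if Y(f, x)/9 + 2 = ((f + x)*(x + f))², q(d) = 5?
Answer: 1927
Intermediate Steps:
y(z, M) = -5*M (y(z, M) = -M*5 = -5*M)
Y(f, x) = -18 + 9*(f + x)⁴ (Y(f, x) = -18 + 9*((f + x)*(x + f))² = -18 + 9*((f + x)*(f + x))² = -18 + 9*((f + x)²)² = -18 + 9*(f + x)⁴)
y(8, -3)*Y(-3, q(1)) + 37 = (-5*(-3))*(-18 + 9*(-3 + 5)⁴) + 37 = 15*(-18 + 9*2⁴) + 37 = 15*(-18 + 9*16) + 37 = 15*(-18 + 144) + 37 = 15*126 + 37 = 1890 + 37 = 1927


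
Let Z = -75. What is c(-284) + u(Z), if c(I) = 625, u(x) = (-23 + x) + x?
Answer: 452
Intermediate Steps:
u(x) = -23 + 2*x
c(-284) + u(Z) = 625 + (-23 + 2*(-75)) = 625 + (-23 - 150) = 625 - 173 = 452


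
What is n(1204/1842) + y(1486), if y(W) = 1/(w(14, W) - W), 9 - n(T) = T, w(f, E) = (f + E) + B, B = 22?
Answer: 92551/11052 ≈ 8.3741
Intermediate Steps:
w(f, E) = 22 + E + f (w(f, E) = (f + E) + 22 = (E + f) + 22 = 22 + E + f)
n(T) = 9 - T
y(W) = 1/36 (y(W) = 1/((22 + W + 14) - W) = 1/((36 + W) - W) = 1/36)
n(1204/1842) + y(1486) = (9 - 1204/1842) + 1/36 = (9 - 1*602/921) + 1/36 = (9 - 602/921) + 1/36 = 7687/921 + 1/36 = 92551/11052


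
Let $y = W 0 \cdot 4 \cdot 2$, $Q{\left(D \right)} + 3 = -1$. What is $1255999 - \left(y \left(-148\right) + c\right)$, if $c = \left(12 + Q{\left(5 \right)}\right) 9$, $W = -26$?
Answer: $1255927$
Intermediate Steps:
$Q{\left(D \right)} = -4$ ($Q{\left(D \right)} = -3 - 1 = -4$)
$y = 0$ ($y = - 26 \cdot 0 \cdot 4 \cdot 2 = - 26 \cdot 0 \cdot 2 = \left(-26\right) 0 = 0$)
$c = 72$ ($c = \left(12 - 4\right) 9 = 8 \cdot 9 = 72$)
$1255999 - \left(y \left(-148\right) + c\right) = 1255999 - \left(0 \left(-148\right) + 72\right) = 1255999 - \left(0 + 72\right) = 1255999 - 72 = 1255927$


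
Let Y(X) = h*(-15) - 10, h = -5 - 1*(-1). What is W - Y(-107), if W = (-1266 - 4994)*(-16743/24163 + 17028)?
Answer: -2575558147610/24163 ≈ -1.0659e+8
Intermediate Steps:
h = -4 (h = -5 + 1 = -4)
Y(X) = 50 (Y(X) = -4*(-15) - 10 = 60 - 10 = 50)
W = -2575556939460/24163 (W = -6260*(-16743*1/24163 + 17028) = -6260*(-16743/24163 + 17028) = -6260*411430821/24163 = -2575556939460/24163 ≈ -1.0659e+8)
W - Y(-107) = -2575556939460/24163 - 1*50 = -2575556939460/24163 - 50 = -2575558147610/24163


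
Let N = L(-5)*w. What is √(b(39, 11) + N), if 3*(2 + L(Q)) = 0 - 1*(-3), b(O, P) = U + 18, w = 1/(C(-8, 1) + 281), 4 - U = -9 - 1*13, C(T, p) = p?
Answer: √3498774/282 ≈ 6.6330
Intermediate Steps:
U = 26 (U = 4 - (-9 - 1*13) = 4 - (-9 - 13) = 4 - 1*(-22) = 4 + 22 = 26)
w = 1/282 (w = 1/(1 + 281) = 1/282 ≈ 0.0035461)
b(O, P) = 44 (b(O, P) = 26 + 18 = 44)
L(Q) = -1 (L(Q) = -2 + (0 - 1*(-3))/3 = -2 + (0 + 3)/3 = -2 + (⅓)*3 = -2 + 1 = -1)
N = -1/282 (N = -1*1/282 = -1/282 ≈ -0.0035461)
√(b(39, 11) + N) = √(44 - 1/282) = √(12407/282) = √3498774/282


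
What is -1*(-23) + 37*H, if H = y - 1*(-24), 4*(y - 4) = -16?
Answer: 911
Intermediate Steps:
y = 0 (y = 4 + (1/4)*(-16) = 4 - 4 = 0)
H = 24 (H = 0 - 1*(-24) = 0 + 24 = 24)
-1*(-23) + 37*H = -1*(-23) + 37*24 = 23 + 888 = 911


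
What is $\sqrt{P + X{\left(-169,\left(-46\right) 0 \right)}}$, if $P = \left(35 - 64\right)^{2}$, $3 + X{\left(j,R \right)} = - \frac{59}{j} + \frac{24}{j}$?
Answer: $\frac{\sqrt{141657}}{13} \approx 28.952$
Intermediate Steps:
$X{\left(j,R \right)} = -3 - \frac{35}{j}$ ($X{\left(j,R \right)} = -3 + \left(- \frac{59}{j} + \frac{24}{j}\right) = -3 - \frac{35}{j}$)
$P = 841$ ($P = \left(-29\right)^{2} = 841$)
$\sqrt{P + X{\left(-169,\left(-46\right) 0 \right)}} = \sqrt{841 - \left(3 + \frac{35}{-169}\right)} = \sqrt{841 - \frac{472}{169}} = \sqrt{\frac{141657}{169}} = \frac{\sqrt{141657}}{13}$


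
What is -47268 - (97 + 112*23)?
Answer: -49941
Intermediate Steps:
-47268 - (97 + 112*23) = -47268 - (97 + 2576) = -47268 - 1*2673 = -47268 - 2673 = -49941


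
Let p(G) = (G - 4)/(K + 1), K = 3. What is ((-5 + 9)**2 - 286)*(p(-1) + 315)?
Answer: -169425/2 ≈ -84713.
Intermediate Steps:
p(G) = -1 + G/4 (p(G) = (G - 4)/(3 + 1) = (-4 + G)/4 = (-4 + G)*(1/4) = -1 + G/4)
((-5 + 9)**2 - 286)*(p(-1) + 315) = ((-5 + 9)**2 - 286)*((-1 + (1/4)*(-1)) + 315) = (4**2 - 286)*((-1 - 1/4) + 315) = (16 - 286)*(-5/4 + 315) = -270*1255/4 = -169425/2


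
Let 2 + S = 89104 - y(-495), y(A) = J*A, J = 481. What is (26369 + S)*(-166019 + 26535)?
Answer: -49316799944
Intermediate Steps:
y(A) = 481*A
S = 327197 (S = -2 + (89104 - 481*(-495)) = -2 + (89104 - 1*(-238095)) = -2 + (89104 + 238095) = -2 + 327199 = 327197)
(26369 + S)*(-166019 + 26535) = (26369 + 327197)*(-166019 + 26535) = 353566*(-139484) = -49316799944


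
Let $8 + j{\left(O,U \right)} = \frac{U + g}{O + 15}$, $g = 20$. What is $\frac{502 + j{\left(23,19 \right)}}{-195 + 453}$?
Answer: $\frac{18811}{9804} \approx 1.9187$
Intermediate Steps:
$j{\left(O,U \right)} = -8 + \frac{20 + U}{15 + O}$ ($j{\left(O,U \right)} = -8 + \frac{U + 20}{O + 15} = -8 + \frac{20 + U}{15 + O}$)
$\frac{502 + j{\left(23,19 \right)}}{-195 + 453} = \frac{502 + \frac{-100 + 19 - 184}{15 + 23}}{-195 + 453} = \frac{502 + \frac{-100 + 19 - 184}{38}}{258} = \left(502 + \frac{1}{38} \left(-265\right)\right) \frac{1}{258} = \left(502 - \frac{265}{38}\right) \frac{1}{258} = \frac{18811}{38} \cdot \frac{1}{258} = \frac{18811}{9804}$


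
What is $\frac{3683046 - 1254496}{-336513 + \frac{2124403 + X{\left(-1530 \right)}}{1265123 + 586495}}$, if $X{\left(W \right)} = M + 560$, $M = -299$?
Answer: $- \frac{449674689390}{62309140337} \approx -7.2168$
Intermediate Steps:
$X{\left(W \right)} = 261$ ($X{\left(W \right)} = -299 + 560 = 261$)
$\frac{3683046 - 1254496}{-336513 + \frac{2124403 + X{\left(-1530 \right)}}{1265123 + 586495}} = \frac{3683046 - 1254496}{-336513 + \frac{2124403 + 261}{1265123 + 586495}} = \frac{2428550}{-336513 + \frac{2124664}{1851618}} = \frac{2428550}{-336513 + 2124664 \cdot \frac{1}{1851618}} = \frac{2428550}{-336513 + \frac{1062332}{925809}} = \frac{2428550}{- \frac{311545701685}{925809}} = 2428550 \left(- \frac{925809}{311545701685}\right) = - \frac{449674689390}{62309140337}$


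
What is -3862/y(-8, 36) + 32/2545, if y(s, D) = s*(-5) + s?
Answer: -4913883/40720 ≈ -120.67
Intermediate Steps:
y(s, D) = -4*s (y(s, D) = -5*s + s = -4*s)
-3862/y(-8, 36) + 32/2545 = -3862/((-4*(-8))) + 32/2545 = -3862/32 + 32*(1/2545) = -3862*1/32 + 32/2545 = -1931/16 + 32/2545 = -4913883/40720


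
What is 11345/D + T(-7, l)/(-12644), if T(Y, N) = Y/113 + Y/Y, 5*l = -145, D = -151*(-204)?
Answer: 4051538279/11002973172 ≈ 0.36822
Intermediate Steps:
D = 30804
l = -29 (l = (1/5)*(-145) = -29)
T(Y, N) = 1 + Y/113 (T(Y, N) = Y*(1/113) + 1 = Y/113 + 1 = 1 + Y/113)
11345/D + T(-7, l)/(-12644) = 11345/30804 + (1 + (1/113)*(-7))/(-12644) = 11345*(1/30804) + (1 - 7/113)*(-1/12644) = 11345/30804 + (106/113)*(-1/12644) = 11345/30804 - 53/714386 = 4051538279/11002973172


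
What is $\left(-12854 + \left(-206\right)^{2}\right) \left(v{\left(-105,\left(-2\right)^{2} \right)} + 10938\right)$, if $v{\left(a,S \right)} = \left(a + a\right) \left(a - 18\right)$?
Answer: $1087670976$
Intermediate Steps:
$v{\left(a,S \right)} = 2 a \left(-18 + a\right)$
$\left(-12854 + \left(-206\right)^{2}\right) \left(v{\left(-105,\left(-2\right)^{2} \right)} + 10938\right) = \left(-12854 + \left(-206\right)^{2}\right) \left(2 \left(-105\right) \left(-18 - 105\right) + 10938\right) = \left(-12854 + 42436\right) \left(2 \left(-105\right) \left(-123\right) + 10938\right) = 29582 \left(25830 + 10938\right) = 29582 \cdot 36768 = 1087670976$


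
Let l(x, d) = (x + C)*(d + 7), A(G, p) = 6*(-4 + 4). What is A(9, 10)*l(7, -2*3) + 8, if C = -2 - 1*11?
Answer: 8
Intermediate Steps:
A(G, p) = 0 (A(G, p) = 6*0 = 0)
C = -13 (C = -2 - 11 = -13)
l(x, d) = (-13 + x)*(7 + d) (l(x, d) = (x - 13)*(d + 7) = (-13 + x)*(7 + d))
A(9, 10)*l(7, -2*3) + 8 = 0*(-91 - (-26)*3 + 7*7 - 2*3*7) + 8 = 0*(-91 - 13*(-6) + 49 - 6*7) + 8 = 0*(-91 + 78 + 49 - 42) + 8 = 0*(-6) + 8 = 0 + 8 = 8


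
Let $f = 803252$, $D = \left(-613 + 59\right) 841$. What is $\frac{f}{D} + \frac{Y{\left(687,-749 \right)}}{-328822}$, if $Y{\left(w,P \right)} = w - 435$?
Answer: $- \frac{66061084868}{38300693327} \approx -1.7248$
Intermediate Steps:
$Y{\left(w,P \right)} = -435 + w$ ($Y{\left(w,P \right)} = w - 435 = -435 + w$)
$D = -465914$ ($D = \left(-554\right) 841 = -465914$)
$\frac{f}{D} + \frac{Y{\left(687,-749 \right)}}{-328822} = \frac{803252}{-465914} + \frac{-435 + 687}{-328822} = 803252 \left(- \frac{1}{465914}\right) + 252 \left(- \frac{1}{328822}\right) = - \frac{401626}{232957} - \frac{126}{164411} = - \frac{66061084868}{38300693327}$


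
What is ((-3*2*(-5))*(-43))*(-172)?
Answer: 221880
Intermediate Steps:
((-3*2*(-5))*(-43))*(-172) = (-6*(-5)*(-43))*(-172) = (30*(-43))*(-172) = -1290*(-172) = 221880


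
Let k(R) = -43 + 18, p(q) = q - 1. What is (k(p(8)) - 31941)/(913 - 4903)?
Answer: 15983/1995 ≈ 8.0115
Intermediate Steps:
p(q) = -1 + q
k(R) = -25
(k(p(8)) - 31941)/(913 - 4903) = (-25 - 31941)/(913 - 4903) = -31966/(-3990) = -31966*(-1/3990) = 15983/1995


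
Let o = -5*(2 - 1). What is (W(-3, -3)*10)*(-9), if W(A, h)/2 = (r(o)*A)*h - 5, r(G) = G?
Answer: 9000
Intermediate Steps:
o = -5 (o = -5*1 = -5)
W(A, h) = -10 - 10*A*h (W(A, h) = 2*((-5*A)*h - 5) = 2*(-5*A*h - 5) = 2*(-5 - 5*A*h) = -10 - 10*A*h)
(W(-3, -3)*10)*(-9) = ((-10 - 10*(-3)*(-3))*10)*(-9) = ((-10 - 90)*10)*(-9) = -100*10*(-9) = -1000*(-9) = 9000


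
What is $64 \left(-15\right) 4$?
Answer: $-3840$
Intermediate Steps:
$64 \left(-15\right) 4 = \left(-960\right) 4 = -3840$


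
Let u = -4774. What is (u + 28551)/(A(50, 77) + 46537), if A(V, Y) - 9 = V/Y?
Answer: 1830829/3584092 ≈ 0.51082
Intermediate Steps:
A(V, Y) = 9 + V/Y
(u + 28551)/(A(50, 77) + 46537) = (-4774 + 28551)/((9 + 50/77) + 46537) = 23777/((9 + 50*(1/77)) + 46537) = 23777/((9 + 50/77) + 46537) = 23777/(743/77 + 46537) = 23777/(3584092/77) = 23777*(77/3584092) = 1830829/3584092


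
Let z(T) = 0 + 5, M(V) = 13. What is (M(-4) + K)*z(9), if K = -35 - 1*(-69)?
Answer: 235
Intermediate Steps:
z(T) = 5
K = 34 (K = -35 + 69 = 34)
(M(-4) + K)*z(9) = (13 + 34)*5 = 47*5 = 235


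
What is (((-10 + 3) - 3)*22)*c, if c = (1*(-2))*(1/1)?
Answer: 440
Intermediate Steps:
c = -2 ≈ -2.0000
(((-10 + 3) - 3)*22)*c = (((-10 + 3) - 3)*22)*(-2) = ((-7 - 3)*22)*(-2) = -10*22*(-2) = -220*(-2) = 440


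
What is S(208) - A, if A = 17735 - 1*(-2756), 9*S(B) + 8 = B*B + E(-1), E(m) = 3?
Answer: -141160/9 ≈ -15684.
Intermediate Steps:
S(B) = -5/9 + B²/9 (S(B) = -8/9 + (B*B + 3)/9 = -8/9 + (B² + 3)/9 = -8/9 + (3 + B²)/9 = -8/9 + (⅓ + B²/9) = -5/9 + B²/9)
A = 20491 (A = 17735 + 2756 = 20491)
S(208) - A = (-5/9 + (⅑)*208²) - 1*20491 = (-5/9 + (⅑)*43264) - 20491 = (-5/9 + 43264/9) - 20491 = 43259/9 - 20491 = -141160/9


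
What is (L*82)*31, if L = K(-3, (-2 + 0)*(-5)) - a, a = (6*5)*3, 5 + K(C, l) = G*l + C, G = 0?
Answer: -249116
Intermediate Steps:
K(C, l) = -5 + C (K(C, l) = -5 + (0*l + C) = -5 + (0 + C) = -5 + C)
a = 90 (a = 30*3 = 90)
L = -98 (L = (-5 - 3) - 1*90 = -8 - 90 = -98)
(L*82)*31 = -98*82*31 = -8036*31 = -249116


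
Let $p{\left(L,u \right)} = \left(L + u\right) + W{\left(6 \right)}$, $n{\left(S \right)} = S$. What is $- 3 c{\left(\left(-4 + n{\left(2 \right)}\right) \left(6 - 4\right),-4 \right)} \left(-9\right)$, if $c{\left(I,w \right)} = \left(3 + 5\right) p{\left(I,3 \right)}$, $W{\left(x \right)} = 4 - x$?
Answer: $-648$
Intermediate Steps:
$p{\left(L,u \right)} = -2 + L + u$ ($p{\left(L,u \right)} = \left(L + u\right) + \left(4 - 6\right) = \left(L + u\right) - 2 = -2 + L + u$)
$c{\left(I,w \right)} = 8 + 8 I$ ($c{\left(I,w \right)} = \left(3 + 5\right) \left(-2 + I + 3\right) = 8 \left(1 + I\right) = 8 + 8 I$)
$- 3 c{\left(\left(-4 + n{\left(2 \right)}\right) \left(6 - 4\right),-4 \right)} \left(-9\right) = - 3 \left(8 + 8 \left(-4 + 2\right) \left(6 - 4\right)\right) \left(-9\right) = - 3 \left(8 + 8 \left(\left(-2\right) 2\right)\right) \left(-9\right) = - 3 \left(8 + 8 \left(-4\right)\right) \left(-9\right) = - 3 \left(8 - 32\right) \left(-9\right) = \left(-3\right) \left(-24\right) \left(-9\right) = 72 \left(-9\right) = -648$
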